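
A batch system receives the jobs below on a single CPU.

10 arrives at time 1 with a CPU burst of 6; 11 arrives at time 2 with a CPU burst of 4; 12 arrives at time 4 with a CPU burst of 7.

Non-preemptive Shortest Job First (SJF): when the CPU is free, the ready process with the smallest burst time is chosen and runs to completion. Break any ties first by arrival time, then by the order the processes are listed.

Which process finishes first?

10

Timeline: | idle 0-1 | 10 1-7 | 11 7-11 | 12 11-18 |
Completion: 10=7  11=11  12=18
Turnaround (C−A): 10=6  11=9  12=14
Finish order: 10 → 11 → 12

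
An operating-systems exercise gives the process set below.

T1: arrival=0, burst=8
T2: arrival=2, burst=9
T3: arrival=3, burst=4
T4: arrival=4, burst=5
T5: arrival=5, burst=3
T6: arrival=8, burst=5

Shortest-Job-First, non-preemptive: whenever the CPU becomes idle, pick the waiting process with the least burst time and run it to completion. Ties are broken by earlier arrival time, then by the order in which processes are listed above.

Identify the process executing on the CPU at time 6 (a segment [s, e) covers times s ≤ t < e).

Gantt: | T1 0-8 | T5 8-11 | T3 11-15 | T4 15-20 | T6 20-25 | T2 25-34 |
Completion: T1=8  T2=34  T3=15  T4=20  T5=11  T6=25

T1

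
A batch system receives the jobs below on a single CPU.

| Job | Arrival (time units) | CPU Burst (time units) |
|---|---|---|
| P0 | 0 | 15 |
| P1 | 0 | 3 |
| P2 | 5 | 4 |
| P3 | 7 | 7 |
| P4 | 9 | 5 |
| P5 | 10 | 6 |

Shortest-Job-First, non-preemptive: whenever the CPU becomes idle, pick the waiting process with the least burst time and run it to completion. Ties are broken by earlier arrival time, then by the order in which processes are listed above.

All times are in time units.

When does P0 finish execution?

18

Gantt: | P1 0-3 | P0 3-18 | P2 18-22 | P4 22-27 | P5 27-33 | P3 33-40 |
Completion: P0=18  P1=3  P2=22  P3=40  P4=27  P5=33
Turnaround (C−A): P0=18  P1=3  P2=17  P3=33  P4=18  P5=23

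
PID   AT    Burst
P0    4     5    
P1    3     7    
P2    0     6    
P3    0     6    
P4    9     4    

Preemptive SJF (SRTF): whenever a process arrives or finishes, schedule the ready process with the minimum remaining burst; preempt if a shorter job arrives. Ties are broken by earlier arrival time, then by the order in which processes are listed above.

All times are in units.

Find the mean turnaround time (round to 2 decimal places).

Timeline: | P2 0-6 | P0 6-11 | P4 11-15 | P3 15-21 | P1 21-28 |
Completion: P0=11  P1=28  P2=6  P3=21  P4=15
Turnaround (C−A): P0=7  P1=25  P2=6  P3=21  P4=6
Turnaround times: P0=7, P1=25, P2=6, P3=21, P4=6
Average turnaround = (7+25+6+21+6) / 5 = 65/5 = 13.00

13.00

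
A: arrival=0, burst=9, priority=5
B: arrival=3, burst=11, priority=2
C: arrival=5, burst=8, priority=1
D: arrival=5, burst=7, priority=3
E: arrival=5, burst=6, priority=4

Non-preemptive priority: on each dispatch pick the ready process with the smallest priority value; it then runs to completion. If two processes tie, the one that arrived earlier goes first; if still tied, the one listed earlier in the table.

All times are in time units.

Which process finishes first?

Schedule: | A 0-9 | C 9-17 | B 17-28 | D 28-35 | E 35-41 |
Completion: A=9  B=28  C=17  D=35  E=41
Turnaround (C−A): A=9  B=25  C=12  D=30  E=36
Finish order: A → C → B → D → E

A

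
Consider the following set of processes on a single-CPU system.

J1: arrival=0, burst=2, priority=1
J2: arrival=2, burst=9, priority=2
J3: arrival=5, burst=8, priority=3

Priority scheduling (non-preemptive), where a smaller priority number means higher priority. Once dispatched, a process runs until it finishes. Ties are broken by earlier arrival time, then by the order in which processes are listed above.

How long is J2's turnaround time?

Schedule: | J1 0-2 | J2 2-11 | J3 11-19 |
Completion: J1=2  J2=11  J3=19
Turnaround (C−A): J1=2  J2=9  J3=14
Turnaround(J2) = completion − arrival = 11 − 2 = 9

9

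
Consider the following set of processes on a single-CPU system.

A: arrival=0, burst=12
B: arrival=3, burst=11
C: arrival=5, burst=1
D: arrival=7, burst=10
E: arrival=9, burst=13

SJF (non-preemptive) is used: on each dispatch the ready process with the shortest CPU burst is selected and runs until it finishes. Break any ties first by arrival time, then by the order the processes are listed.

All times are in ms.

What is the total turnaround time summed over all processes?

Timeline: | A 0-12 | C 12-13 | D 13-23 | B 23-34 | E 34-47 |
Completion: A=12  B=34  C=13  D=23  E=47
Turnaround (C−A): A=12  B=31  C=8  D=16  E=38
Turnaround = completion − arrival: A=12, B=31, C=8, D=16, E=38
Total turnaround = 12 + 31 + 8 + 16 + 38 = 105

105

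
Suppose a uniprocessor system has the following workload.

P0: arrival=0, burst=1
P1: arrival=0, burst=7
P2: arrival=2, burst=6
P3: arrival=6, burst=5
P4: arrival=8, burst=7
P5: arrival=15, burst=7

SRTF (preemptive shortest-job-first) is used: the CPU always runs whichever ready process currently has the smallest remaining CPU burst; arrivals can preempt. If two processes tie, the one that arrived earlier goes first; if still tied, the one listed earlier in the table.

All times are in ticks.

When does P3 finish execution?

13

Timeline: | P0 0-1 | P1 1-8 | P3 8-13 | P2 13-19 | P4 19-26 | P5 26-33 |
Completion: P0=1  P1=8  P2=19  P3=13  P4=26  P5=33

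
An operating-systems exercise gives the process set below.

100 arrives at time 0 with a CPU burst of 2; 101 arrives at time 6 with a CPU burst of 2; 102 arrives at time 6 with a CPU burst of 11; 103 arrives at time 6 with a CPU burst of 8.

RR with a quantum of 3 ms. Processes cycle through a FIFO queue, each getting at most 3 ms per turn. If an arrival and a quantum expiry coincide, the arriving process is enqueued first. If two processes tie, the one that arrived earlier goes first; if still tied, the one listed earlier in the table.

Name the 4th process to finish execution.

Timeline: | 100 0-2 | idle 2-6 | 101 6-8 | 102 8-11 | 103 11-14 | 102 14-17 | 103 17-20 | 102 20-23 | 103 23-25 | 102 25-27 |
Completion: 100=2  101=8  102=27  103=25
Turnaround (C−A): 100=2  101=2  102=21  103=19
Finish order: 100 → 101 → 103 → 102

102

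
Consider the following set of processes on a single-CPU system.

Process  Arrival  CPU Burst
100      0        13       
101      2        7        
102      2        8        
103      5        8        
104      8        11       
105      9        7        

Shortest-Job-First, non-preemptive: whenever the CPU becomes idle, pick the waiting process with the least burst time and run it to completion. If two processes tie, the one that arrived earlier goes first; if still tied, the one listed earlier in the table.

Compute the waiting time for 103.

Timeline: | 100 0-13 | 101 13-20 | 105 20-27 | 102 27-35 | 103 35-43 | 104 43-54 |
Completion: 100=13  101=20  102=35  103=43  104=54  105=27
Turnaround (C−A): 100=13  101=18  102=33  103=38  104=46  105=18
Waiting(103) = turnaround − burst = 38 − 8 = 30

30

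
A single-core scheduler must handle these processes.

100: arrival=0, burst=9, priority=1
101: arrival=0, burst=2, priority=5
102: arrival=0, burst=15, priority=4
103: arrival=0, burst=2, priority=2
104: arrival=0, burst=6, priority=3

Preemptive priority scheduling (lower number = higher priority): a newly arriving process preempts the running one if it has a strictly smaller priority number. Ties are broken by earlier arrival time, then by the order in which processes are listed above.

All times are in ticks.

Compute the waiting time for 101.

32

Schedule: | 100 0-9 | 103 9-11 | 104 11-17 | 102 17-32 | 101 32-34 |
Completion: 100=9  101=34  102=32  103=11  104=17
Turnaround (C−A): 100=9  101=34  102=32  103=11  104=17
Waiting(101) = turnaround − burst = 34 − 2 = 32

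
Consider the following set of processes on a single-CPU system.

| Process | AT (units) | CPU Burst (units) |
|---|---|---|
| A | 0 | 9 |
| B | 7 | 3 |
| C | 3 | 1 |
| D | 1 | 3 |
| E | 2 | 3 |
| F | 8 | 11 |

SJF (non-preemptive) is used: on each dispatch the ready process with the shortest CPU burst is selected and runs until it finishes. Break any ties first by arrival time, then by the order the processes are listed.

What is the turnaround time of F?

22

Gantt: | A 0-9 | C 9-10 | D 10-13 | E 13-16 | B 16-19 | F 19-30 |
Completion: A=9  B=19  C=10  D=13  E=16  F=30
Turnaround (C−A): A=9  B=12  C=7  D=12  E=14  F=22
Turnaround(F) = completion − arrival = 30 − 8 = 22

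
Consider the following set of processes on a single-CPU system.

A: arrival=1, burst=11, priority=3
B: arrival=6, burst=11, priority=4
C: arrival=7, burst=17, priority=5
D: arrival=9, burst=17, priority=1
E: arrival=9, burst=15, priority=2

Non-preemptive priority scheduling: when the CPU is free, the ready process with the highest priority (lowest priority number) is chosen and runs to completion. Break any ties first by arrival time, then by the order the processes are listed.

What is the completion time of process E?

Timeline: | idle 0-1 | A 1-12 | D 12-29 | E 29-44 | B 44-55 | C 55-72 |
Completion: A=12  B=55  C=72  D=29  E=44
Turnaround (C−A): A=11  B=49  C=65  D=20  E=35

44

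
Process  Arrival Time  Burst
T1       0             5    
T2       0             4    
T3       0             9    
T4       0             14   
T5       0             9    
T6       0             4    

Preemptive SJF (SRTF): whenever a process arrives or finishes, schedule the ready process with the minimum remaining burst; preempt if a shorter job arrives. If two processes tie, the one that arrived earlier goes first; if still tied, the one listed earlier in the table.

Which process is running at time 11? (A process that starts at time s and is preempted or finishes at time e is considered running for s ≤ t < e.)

Schedule: | T2 0-4 | T6 4-8 | T1 8-13 | T3 13-22 | T5 22-31 | T4 31-45 |
Completion: T1=13  T2=4  T3=22  T4=45  T5=31  T6=8
Turnaround (C−A): T1=13  T2=4  T3=22  T4=45  T5=31  T6=8

T1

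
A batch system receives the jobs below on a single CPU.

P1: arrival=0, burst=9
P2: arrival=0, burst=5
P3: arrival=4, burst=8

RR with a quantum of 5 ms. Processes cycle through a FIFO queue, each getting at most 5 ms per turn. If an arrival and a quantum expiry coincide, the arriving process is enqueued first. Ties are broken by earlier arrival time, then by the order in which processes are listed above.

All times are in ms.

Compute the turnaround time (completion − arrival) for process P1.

Timeline: | P1 0-5 | P2 5-10 | P3 10-15 | P1 15-19 | P3 19-22 |
Completion: P1=19  P2=10  P3=22
Turnaround (C−A): P1=19  P2=10  P3=18
Turnaround(P1) = completion − arrival = 19 − 0 = 19

19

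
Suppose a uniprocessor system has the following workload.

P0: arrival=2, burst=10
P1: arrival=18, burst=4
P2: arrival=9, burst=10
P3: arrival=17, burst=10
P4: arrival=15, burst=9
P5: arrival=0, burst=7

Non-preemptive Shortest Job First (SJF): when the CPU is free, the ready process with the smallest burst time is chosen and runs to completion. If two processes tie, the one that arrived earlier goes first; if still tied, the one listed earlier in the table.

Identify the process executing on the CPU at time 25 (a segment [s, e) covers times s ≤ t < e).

P4

Gantt: | P5 0-7 | P0 7-17 | P4 17-26 | P1 26-30 | P2 30-40 | P3 40-50 |
Completion: P0=17  P1=30  P2=40  P3=50  P4=26  P5=7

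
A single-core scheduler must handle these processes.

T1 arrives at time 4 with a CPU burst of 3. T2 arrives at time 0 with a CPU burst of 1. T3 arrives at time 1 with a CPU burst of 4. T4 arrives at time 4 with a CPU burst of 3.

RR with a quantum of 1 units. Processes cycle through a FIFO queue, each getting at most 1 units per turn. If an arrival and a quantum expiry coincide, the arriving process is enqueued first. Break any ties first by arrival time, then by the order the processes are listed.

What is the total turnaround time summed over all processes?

Timeline: | T2 0-1 | T3 1-4 | T1 4-5 | T4 5-6 | T3 6-7 | T1 7-8 | T4 8-9 | T1 9-10 | T4 10-11 |
Completion: T1=10  T2=1  T3=7  T4=11
Turnaround (C−A): T1=6  T2=1  T3=6  T4=7
Turnaround = completion − arrival: T1=6, T2=1, T3=6, T4=7
Total turnaround = 6 + 1 + 6 + 7 = 20

20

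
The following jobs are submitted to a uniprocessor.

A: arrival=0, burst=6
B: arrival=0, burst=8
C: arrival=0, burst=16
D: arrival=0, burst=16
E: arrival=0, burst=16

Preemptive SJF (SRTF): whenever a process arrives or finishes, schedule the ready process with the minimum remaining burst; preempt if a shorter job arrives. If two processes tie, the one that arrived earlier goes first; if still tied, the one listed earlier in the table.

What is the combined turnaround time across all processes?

Gantt: | A 0-6 | B 6-14 | C 14-30 | D 30-46 | E 46-62 |
Completion: A=6  B=14  C=30  D=46  E=62
Turnaround (C−A): A=6  B=14  C=30  D=46  E=62
Turnaround = completion − arrival: A=6, B=14, C=30, D=46, E=62
Total turnaround = 6 + 14 + 30 + 46 + 62 = 158

158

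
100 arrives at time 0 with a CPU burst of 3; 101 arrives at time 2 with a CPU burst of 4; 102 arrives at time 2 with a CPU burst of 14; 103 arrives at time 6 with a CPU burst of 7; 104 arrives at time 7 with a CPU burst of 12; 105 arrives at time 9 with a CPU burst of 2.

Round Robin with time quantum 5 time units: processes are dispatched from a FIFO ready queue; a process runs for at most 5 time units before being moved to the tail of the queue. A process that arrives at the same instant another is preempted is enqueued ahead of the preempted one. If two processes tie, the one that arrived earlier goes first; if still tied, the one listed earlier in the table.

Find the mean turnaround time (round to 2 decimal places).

Gantt: | 100 0-3 | 101 3-7 | 102 7-12 | 103 12-17 | 104 17-22 | 105 22-24 | 102 24-29 | 103 29-31 | 104 31-36 | 102 36-40 | 104 40-42 |
Completion: 100=3  101=7  102=40  103=31  104=42  105=24
Turnaround times: 100=3, 101=5, 102=38, 103=25, 104=35, 105=15
Average turnaround = (3+5+38+25+35+15) / 6 = 121/6 = 20.17

20.17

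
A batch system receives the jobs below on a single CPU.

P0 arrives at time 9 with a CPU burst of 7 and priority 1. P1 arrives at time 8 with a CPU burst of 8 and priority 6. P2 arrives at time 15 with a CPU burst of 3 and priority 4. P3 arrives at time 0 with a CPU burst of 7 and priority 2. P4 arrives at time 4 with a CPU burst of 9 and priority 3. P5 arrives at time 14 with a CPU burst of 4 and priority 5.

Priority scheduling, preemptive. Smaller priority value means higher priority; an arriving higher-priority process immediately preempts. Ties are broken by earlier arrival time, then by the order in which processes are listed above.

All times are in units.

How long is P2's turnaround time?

Timeline: | P3 0-7 | P4 7-9 | P0 9-16 | P4 16-23 | P2 23-26 | P5 26-30 | P1 30-38 |
Completion: P0=16  P1=38  P2=26  P3=7  P4=23  P5=30
Turnaround(P2) = completion − arrival = 26 − 15 = 11

11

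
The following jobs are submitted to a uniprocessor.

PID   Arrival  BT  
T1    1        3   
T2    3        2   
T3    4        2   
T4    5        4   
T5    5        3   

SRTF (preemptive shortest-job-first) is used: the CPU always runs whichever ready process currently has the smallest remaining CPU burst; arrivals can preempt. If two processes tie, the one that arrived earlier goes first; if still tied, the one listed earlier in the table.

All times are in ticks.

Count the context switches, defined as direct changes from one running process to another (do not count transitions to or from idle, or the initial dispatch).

4

Schedule: | idle 0-1 | T1 1-4 | T2 4-6 | T3 6-8 | T5 8-11 | T4 11-15 |
Completion: T1=4  T2=6  T3=8  T4=15  T5=11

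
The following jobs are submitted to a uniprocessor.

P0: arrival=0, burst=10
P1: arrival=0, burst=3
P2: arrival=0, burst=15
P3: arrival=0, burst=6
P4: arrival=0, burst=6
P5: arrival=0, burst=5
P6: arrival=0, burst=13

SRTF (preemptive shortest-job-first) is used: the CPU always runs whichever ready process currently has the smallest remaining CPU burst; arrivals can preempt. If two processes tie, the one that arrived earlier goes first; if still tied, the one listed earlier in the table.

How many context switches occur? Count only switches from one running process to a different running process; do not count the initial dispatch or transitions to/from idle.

Schedule: | P1 0-3 | P5 3-8 | P3 8-14 | P4 14-20 | P0 20-30 | P6 30-43 | P2 43-58 |
Completion: P0=30  P1=3  P2=58  P3=14  P4=20  P5=8  P6=43

6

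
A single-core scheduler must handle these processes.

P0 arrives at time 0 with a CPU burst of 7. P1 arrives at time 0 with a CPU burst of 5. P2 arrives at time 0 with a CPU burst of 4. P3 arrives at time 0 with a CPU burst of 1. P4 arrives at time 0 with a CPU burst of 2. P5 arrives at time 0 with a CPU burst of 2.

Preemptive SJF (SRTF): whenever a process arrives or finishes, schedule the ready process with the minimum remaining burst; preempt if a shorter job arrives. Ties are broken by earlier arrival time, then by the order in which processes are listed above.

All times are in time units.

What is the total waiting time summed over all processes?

Timeline: | P3 0-1 | P4 1-3 | P5 3-5 | P2 5-9 | P1 9-14 | P0 14-21 |
Completion: P0=21  P1=14  P2=9  P3=1  P4=3  P5=5
Turnaround (C−A): P0=21  P1=14  P2=9  P3=1  P4=3  P5=5
Waiting = turnaround − burst: P0=14, P1=9, P2=5, P3=0, P4=1, P5=3
Total waiting = 14 + 9 + 5 + 0 + 1 + 3 = 32

32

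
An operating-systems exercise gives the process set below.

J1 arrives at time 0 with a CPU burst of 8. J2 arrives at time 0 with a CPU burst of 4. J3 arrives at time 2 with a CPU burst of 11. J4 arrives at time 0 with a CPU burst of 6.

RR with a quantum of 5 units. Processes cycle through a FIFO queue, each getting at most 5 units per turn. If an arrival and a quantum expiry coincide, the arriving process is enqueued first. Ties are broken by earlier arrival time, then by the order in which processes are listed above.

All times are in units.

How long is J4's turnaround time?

23

Gantt: | J1 0-5 | J2 5-9 | J4 9-14 | J3 14-19 | J1 19-22 | J4 22-23 | J3 23-29 |
Completion: J1=22  J2=9  J3=29  J4=23
Turnaround(J4) = completion − arrival = 23 − 0 = 23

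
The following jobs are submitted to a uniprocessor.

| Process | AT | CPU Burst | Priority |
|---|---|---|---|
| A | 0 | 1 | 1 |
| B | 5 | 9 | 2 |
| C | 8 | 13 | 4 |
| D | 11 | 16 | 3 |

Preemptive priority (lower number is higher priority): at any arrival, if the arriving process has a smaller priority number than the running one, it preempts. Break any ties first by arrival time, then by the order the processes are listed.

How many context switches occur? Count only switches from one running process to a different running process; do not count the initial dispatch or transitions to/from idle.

Timeline: | A 0-1 | idle 1-5 | B 5-14 | D 14-30 | C 30-43 |
Completion: A=1  B=14  C=43  D=30
Turnaround (C−A): A=1  B=9  C=35  D=19

2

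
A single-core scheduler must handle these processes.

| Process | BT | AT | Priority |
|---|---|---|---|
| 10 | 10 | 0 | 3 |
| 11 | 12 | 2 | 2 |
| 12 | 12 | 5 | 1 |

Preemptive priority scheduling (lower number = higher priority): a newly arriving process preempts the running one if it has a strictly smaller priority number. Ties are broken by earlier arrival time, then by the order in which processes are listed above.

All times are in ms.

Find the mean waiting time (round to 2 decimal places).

Timeline: | 10 0-2 | 11 2-5 | 12 5-17 | 11 17-26 | 10 26-34 |
Completion: 10=34  11=26  12=17
Turnaround (C−A): 10=34  11=24  12=12
Waiting times: 10=24, 11=12, 12=0
Average waiting = (24+12+0) / 3 = 36/3 = 12.00

12.00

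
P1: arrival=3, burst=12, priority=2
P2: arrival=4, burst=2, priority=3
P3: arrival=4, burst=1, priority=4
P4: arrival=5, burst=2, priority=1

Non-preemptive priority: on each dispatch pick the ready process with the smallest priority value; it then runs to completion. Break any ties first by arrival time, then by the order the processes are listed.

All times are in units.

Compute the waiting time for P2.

Gantt: | idle 0-3 | P1 3-15 | P4 15-17 | P2 17-19 | P3 19-20 |
Completion: P1=15  P2=19  P3=20  P4=17
Turnaround (C−A): P1=12  P2=15  P3=16  P4=12
Waiting(P2) = turnaround − burst = 15 − 2 = 13

13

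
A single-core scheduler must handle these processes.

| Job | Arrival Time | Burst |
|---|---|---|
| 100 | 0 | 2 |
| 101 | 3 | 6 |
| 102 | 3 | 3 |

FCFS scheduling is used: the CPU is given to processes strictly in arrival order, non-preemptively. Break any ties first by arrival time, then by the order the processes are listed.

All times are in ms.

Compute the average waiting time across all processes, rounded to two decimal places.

Timeline: | 100 0-2 | idle 2-3 | 101 3-9 | 102 9-12 |
Completion: 100=2  101=9  102=12
Turnaround (C−A): 100=2  101=6  102=9
Waiting times: 100=0, 101=0, 102=6
Average waiting = (0+0+6) / 3 = 6/3 = 2.00

2.00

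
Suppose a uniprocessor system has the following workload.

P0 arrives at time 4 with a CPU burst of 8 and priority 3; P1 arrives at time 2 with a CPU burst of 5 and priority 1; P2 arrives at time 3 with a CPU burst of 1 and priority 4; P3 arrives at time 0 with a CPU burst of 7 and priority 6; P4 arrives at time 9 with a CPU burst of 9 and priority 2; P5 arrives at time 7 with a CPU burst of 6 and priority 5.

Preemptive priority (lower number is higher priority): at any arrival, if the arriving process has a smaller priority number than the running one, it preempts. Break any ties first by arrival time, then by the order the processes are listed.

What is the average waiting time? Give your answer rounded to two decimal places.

13.33

Timeline: | P3 0-2 | P1 2-7 | P0 7-9 | P4 9-18 | P0 18-24 | P2 24-25 | P5 25-31 | P3 31-36 |
Completion: P0=24  P1=7  P2=25  P3=36  P4=18  P5=31
Waiting times: P0=12, P1=0, P2=21, P3=29, P4=0, P5=18
Average waiting = (12+0+21+29+0+18) / 6 = 80/6 = 13.33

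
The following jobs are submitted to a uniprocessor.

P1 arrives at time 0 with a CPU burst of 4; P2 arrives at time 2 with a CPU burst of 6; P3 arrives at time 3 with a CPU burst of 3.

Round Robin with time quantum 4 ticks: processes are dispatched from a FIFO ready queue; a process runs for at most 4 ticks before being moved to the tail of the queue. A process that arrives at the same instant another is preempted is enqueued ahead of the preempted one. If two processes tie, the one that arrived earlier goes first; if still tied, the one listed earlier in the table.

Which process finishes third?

P2

Gantt: | P1 0-4 | P2 4-8 | P3 8-11 | P2 11-13 |
Completion: P1=4  P2=13  P3=11
Turnaround (C−A): P1=4  P2=11  P3=8
Finish order: P1 → P3 → P2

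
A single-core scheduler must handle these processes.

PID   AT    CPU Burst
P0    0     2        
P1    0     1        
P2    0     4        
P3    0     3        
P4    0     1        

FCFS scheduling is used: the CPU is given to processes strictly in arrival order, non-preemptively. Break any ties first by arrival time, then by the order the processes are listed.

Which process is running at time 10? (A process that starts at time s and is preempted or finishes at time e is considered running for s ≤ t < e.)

P4

Timeline: | P0 0-2 | P1 2-3 | P2 3-7 | P3 7-10 | P4 10-11 |
Completion: P0=2  P1=3  P2=7  P3=10  P4=11
Turnaround (C−A): P0=2  P1=3  P2=7  P3=10  P4=11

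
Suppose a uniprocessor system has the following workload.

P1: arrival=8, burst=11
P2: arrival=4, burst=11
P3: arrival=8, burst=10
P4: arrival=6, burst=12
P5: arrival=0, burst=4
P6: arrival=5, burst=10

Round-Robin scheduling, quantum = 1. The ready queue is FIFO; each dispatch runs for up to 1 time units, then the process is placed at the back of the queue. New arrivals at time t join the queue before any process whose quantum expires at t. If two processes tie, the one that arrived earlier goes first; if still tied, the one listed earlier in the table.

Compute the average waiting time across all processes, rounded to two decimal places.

Gantt: | P5 0-4 | P2 4-5 | P6 5-6 | P2 6-7 | P4 7-8 | P6 8-9 | P2 9-10 | P1 10-11 | P3 11-12 | P4 12-13 | P6 13-14 | P2 14-15 | P1 15-16 | P3 16-17 | P4 17-18 | P6 18-19 | P2 19-20 | P1 20-21 | P3 21-22 | P4 22-23 | P6 23-24 | P2 24-25 | P1 25-26 | P3 26-27 | P4 27-28 | P6 28-29 | P2 29-30 | P1 30-31 | P3 31-32 | P4 32-33 | P6 33-34 | P2 34-35 | P1 35-36 | P3 36-37 | P4 37-38 | P6 38-39 | P2 39-40 | P1 40-41 | P3 41-42 | P4 42-43 | P6 43-44 | P2 44-45 | P1 45-46 | P3 46-47 | P4 47-48 | P6 48-49 | P2 49-50 | P1 50-51 | P3 51-52 | P4 52-53 | P1 53-54 | P3 54-55 | P4 55-56 | P1 56-57 | P4 57-58 |
Completion: P1=57  P2=50  P3=55  P4=58  P5=4  P6=49
Turnaround (C−A): P1=49  P2=46  P3=47  P4=52  P5=4  P6=44
Waiting times: P1=38, P2=35, P3=37, P4=40, P5=0, P6=34
Average waiting = (38+35+37+40+0+34) / 6 = 184/6 = 30.67

30.67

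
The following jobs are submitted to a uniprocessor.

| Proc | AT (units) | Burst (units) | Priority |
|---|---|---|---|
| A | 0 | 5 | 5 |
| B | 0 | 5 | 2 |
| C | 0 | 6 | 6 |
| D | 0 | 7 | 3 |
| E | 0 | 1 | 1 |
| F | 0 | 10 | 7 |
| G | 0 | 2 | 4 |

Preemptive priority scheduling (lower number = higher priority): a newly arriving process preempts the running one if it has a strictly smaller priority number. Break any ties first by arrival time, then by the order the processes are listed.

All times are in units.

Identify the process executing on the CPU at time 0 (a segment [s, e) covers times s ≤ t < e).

Schedule: | E 0-1 | B 1-6 | D 6-13 | G 13-15 | A 15-20 | C 20-26 | F 26-36 |
Completion: A=20  B=6  C=26  D=13  E=1  F=36  G=15

E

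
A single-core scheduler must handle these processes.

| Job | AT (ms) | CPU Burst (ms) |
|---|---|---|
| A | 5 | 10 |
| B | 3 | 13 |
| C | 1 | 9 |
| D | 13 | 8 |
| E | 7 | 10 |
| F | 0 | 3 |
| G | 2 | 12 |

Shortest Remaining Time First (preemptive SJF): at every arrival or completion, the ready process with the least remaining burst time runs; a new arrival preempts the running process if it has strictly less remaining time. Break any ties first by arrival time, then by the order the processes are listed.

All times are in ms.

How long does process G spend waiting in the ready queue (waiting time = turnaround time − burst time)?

38

Schedule: | F 0-3 | C 3-12 | A 12-13 | D 13-21 | A 21-30 | E 30-40 | G 40-52 | B 52-65 |
Completion: A=30  B=65  C=12  D=21  E=40  F=3  G=52
Waiting(G) = turnaround − burst = 50 − 12 = 38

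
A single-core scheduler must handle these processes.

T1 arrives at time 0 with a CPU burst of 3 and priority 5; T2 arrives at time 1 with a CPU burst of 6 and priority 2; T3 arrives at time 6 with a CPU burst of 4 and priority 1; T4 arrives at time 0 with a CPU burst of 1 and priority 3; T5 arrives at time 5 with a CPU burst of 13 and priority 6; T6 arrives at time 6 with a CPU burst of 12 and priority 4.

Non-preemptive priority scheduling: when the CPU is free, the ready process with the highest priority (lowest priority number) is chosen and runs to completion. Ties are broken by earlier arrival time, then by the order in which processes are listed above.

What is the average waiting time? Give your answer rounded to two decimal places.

8.33

Gantt: | T4 0-1 | T2 1-7 | T3 7-11 | T6 11-23 | T1 23-26 | T5 26-39 |
Completion: T1=26  T2=7  T3=11  T4=1  T5=39  T6=23
Turnaround (C−A): T1=26  T2=6  T3=5  T4=1  T5=34  T6=17
Waiting times: T1=23, T2=0, T3=1, T4=0, T5=21, T6=5
Average waiting = (23+0+1+0+21+5) / 6 = 50/6 = 8.33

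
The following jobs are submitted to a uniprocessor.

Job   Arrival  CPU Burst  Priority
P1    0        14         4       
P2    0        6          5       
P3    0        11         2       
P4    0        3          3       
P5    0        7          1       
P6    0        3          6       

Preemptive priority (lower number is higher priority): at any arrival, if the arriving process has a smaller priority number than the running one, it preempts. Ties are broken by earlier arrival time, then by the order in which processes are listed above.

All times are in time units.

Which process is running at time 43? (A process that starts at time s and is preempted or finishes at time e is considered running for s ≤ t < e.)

Timeline: | P5 0-7 | P3 7-18 | P4 18-21 | P1 21-35 | P2 35-41 | P6 41-44 |
Completion: P1=35  P2=41  P3=18  P4=21  P5=7  P6=44

P6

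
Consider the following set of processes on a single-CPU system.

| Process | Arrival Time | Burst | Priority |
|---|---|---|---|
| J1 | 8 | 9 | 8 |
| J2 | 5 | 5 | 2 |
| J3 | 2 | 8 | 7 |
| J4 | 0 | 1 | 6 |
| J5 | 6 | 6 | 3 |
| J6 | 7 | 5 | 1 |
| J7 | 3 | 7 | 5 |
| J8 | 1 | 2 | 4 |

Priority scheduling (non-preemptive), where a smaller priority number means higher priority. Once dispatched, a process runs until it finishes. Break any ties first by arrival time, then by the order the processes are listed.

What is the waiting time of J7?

Gantt: | J4 0-1 | J8 1-3 | J7 3-10 | J6 10-15 | J2 15-20 | J5 20-26 | J3 26-34 | J1 34-43 |
Completion: J1=43  J2=20  J3=34  J4=1  J5=26  J6=15  J7=10  J8=3
Waiting(J7) = turnaround − burst = 7 − 7 = 0

0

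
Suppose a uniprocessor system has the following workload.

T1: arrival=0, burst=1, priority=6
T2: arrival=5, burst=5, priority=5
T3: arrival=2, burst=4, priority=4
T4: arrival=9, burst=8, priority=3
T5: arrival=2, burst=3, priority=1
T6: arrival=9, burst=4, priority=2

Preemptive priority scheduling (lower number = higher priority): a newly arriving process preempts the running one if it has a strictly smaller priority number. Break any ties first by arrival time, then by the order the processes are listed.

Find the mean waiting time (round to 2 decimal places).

Schedule: | T1 0-1 | idle 1-2 | T5 2-5 | T3 5-9 | T6 9-13 | T4 13-21 | T2 21-26 |
Completion: T1=1  T2=26  T3=9  T4=21  T5=5  T6=13
Waiting times: T1=0, T2=16, T3=3, T4=4, T5=0, T6=0
Average waiting = (0+16+3+4+0+0) / 6 = 23/6 = 3.83

3.83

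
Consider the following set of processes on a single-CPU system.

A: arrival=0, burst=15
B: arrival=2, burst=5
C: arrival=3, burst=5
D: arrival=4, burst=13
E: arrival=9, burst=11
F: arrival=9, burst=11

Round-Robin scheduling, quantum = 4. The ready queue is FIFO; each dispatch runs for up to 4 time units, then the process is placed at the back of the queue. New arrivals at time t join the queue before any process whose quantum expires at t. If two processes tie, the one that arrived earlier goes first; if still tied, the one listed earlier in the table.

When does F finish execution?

59

Timeline: | A 0-4 | B 4-8 | C 8-12 | D 12-16 | A 16-20 | B 20-21 | E 21-25 | F 25-29 | C 29-30 | D 30-34 | A 34-38 | E 38-42 | F 42-46 | D 46-50 | A 50-53 | E 53-56 | F 56-59 | D 59-60 |
Completion: A=53  B=21  C=30  D=60  E=56  F=59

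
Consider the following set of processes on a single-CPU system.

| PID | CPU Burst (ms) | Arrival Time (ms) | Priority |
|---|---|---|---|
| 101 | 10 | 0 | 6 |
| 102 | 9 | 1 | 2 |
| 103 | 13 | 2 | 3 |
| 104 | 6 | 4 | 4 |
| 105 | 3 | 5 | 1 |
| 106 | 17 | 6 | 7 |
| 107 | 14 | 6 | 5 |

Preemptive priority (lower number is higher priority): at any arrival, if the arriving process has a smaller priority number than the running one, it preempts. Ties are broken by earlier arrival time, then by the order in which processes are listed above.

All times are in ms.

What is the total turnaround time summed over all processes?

Schedule: | 101 0-1 | 102 1-5 | 105 5-8 | 102 8-13 | 103 13-26 | 104 26-32 | 107 32-46 | 101 46-55 | 106 55-72 |
Completion: 101=55  102=13  103=26  104=32  105=8  106=72  107=46
Turnaround = completion − arrival: 101=55, 102=12, 103=24, 104=28, 105=3, 106=66, 107=40
Total turnaround = 55 + 12 + 24 + 28 + 3 + 66 + 40 = 228

228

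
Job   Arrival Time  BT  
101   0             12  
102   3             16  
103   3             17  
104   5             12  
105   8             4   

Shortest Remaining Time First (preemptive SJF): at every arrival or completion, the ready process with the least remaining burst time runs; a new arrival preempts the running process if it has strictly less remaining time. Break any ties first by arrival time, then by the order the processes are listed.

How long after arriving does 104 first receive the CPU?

Timeline: | 101 0-12 | 105 12-16 | 104 16-28 | 102 28-44 | 103 44-61 |
Completion: 101=12  102=44  103=61  104=28  105=16
Turnaround (C−A): 101=12  102=41  103=58  104=23  105=8
Response(104) = first start − arrival = 16 − 5 = 11

11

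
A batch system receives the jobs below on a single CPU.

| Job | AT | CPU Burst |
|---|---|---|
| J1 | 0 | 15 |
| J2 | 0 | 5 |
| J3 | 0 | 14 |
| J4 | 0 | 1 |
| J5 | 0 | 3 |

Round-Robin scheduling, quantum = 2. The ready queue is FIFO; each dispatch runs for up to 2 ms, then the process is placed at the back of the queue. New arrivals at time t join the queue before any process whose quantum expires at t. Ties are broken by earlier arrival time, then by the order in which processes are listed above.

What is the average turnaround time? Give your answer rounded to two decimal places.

Gantt: | J1 0-2 | J2 2-4 | J3 4-6 | J4 6-7 | J5 7-9 | J1 9-11 | J2 11-13 | J3 13-15 | J5 15-16 | J1 16-18 | J2 18-19 | J3 19-21 | J1 21-23 | J3 23-25 | J1 25-27 | J3 27-29 | J1 29-31 | J3 31-33 | J1 33-35 | J3 35-37 | J1 37-38 |
Completion: J1=38  J2=19  J3=37  J4=7  J5=16
Turnaround (C−A): J1=38  J2=19  J3=37  J4=7  J5=16
Turnaround times: J1=38, J2=19, J3=37, J4=7, J5=16
Average turnaround = (38+19+37+7+16) / 5 = 117/5 = 23.40

23.40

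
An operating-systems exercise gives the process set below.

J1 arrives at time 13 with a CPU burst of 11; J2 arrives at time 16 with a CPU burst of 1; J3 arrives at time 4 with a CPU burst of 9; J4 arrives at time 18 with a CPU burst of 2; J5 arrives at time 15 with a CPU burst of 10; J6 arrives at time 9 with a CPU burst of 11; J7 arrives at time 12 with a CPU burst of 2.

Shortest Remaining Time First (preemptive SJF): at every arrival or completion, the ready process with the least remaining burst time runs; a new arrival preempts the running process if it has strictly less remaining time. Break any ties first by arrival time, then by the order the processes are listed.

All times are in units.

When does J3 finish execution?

13

Timeline: | idle 0-4 | J3 4-13 | J7 13-15 | J5 15-16 | J2 16-17 | J5 17-18 | J4 18-20 | J5 20-28 | J6 28-39 | J1 39-50 |
Completion: J1=50  J2=17  J3=13  J4=20  J5=28  J6=39  J7=15
Turnaround (C−A): J1=37  J2=1  J3=9  J4=2  J5=13  J6=30  J7=3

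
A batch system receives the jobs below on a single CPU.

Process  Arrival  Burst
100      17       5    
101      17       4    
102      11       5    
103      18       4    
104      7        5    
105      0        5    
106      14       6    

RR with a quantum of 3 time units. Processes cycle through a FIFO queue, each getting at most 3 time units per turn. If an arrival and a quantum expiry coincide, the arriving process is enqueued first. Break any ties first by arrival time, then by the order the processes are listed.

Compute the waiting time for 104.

0

Schedule: | 105 0-5 | idle 5-7 | 104 7-12 | 102 12-15 | 106 15-18 | 102 18-20 | 100 20-23 | 101 23-26 | 103 26-29 | 106 29-32 | 100 32-34 | 101 34-35 | 103 35-36 |
Completion: 100=34  101=35  102=20  103=36  104=12  105=5  106=32
Turnaround (C−A): 100=17  101=18  102=9  103=18  104=5  105=5  106=18
Waiting(104) = turnaround − burst = 5 − 5 = 0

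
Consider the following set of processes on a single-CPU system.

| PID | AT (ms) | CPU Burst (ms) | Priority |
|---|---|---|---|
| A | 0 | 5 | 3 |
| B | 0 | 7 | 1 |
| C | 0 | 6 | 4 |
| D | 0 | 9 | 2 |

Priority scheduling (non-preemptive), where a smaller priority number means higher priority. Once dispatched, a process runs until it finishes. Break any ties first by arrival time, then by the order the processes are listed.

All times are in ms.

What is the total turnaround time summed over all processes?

Schedule: | B 0-7 | D 7-16 | A 16-21 | C 21-27 |
Completion: A=21  B=7  C=27  D=16
Turnaround (C−A): A=21  B=7  C=27  D=16
Turnaround = completion − arrival: A=21, B=7, C=27, D=16
Total turnaround = 21 + 7 + 27 + 16 = 71

71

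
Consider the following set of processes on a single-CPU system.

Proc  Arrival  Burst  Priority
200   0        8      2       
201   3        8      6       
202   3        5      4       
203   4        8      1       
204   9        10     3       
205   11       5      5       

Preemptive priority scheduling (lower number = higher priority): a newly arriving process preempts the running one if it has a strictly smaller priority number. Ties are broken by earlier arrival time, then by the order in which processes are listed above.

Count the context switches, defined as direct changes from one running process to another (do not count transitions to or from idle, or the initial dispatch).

6

Schedule: | 200 0-4 | 203 4-12 | 200 12-16 | 204 16-26 | 202 26-31 | 205 31-36 | 201 36-44 |
Completion: 200=16  201=44  202=31  203=12  204=26  205=36
Turnaround (C−A): 200=16  201=41  202=28  203=8  204=17  205=25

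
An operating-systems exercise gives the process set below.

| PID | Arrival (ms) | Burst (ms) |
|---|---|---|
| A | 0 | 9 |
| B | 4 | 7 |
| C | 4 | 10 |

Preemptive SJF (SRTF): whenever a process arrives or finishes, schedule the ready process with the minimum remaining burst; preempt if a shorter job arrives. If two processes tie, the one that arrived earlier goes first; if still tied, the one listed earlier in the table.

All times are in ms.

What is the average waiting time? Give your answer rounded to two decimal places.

5.67

Gantt: | A 0-9 | B 9-16 | C 16-26 |
Completion: A=9  B=16  C=26
Waiting times: A=0, B=5, C=12
Average waiting = (0+5+12) / 3 = 17/3 = 5.67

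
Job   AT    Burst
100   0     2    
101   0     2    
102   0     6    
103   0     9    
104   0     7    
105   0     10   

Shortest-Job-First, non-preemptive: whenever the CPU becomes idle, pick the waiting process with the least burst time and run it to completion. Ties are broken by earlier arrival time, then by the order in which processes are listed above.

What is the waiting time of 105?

Gantt: | 100 0-2 | 101 2-4 | 102 4-10 | 104 10-17 | 103 17-26 | 105 26-36 |
Completion: 100=2  101=4  102=10  103=26  104=17  105=36
Turnaround (C−A): 100=2  101=4  102=10  103=26  104=17  105=36
Waiting(105) = turnaround − burst = 36 − 10 = 26

26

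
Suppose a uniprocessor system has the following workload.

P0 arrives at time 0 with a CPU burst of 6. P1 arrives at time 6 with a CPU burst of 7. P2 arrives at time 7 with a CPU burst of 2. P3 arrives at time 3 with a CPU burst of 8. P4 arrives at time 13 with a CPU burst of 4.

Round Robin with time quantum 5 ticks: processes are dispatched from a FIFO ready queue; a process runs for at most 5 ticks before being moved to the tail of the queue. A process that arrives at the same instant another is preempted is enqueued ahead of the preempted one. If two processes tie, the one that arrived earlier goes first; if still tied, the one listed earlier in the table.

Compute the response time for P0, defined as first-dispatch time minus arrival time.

Gantt: | P0 0-5 | P3 5-10 | P0 10-11 | P1 11-16 | P2 16-18 | P3 18-21 | P4 21-25 | P1 25-27 |
Completion: P0=11  P1=27  P2=18  P3=21  P4=25
Turnaround (C−A): P0=11  P1=21  P2=11  P3=18  P4=12
Response(P0) = first start − arrival = 0 − 0 = 0

0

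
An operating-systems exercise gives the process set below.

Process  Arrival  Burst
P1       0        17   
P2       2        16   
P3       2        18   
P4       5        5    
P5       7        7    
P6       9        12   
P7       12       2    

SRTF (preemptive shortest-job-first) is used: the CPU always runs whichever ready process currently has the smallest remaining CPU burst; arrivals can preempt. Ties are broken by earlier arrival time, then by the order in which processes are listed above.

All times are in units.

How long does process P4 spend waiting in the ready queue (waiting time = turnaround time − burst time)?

Gantt: | P1 0-5 | P4 5-10 | P5 10-12 | P7 12-14 | P5 14-19 | P1 19-31 | P6 31-43 | P2 43-59 | P3 59-77 |
Completion: P1=31  P2=59  P3=77  P4=10  P5=19  P6=43  P7=14
Turnaround (C−A): P1=31  P2=57  P3=75  P4=5  P5=12  P6=34  P7=2
Waiting(P4) = turnaround − burst = 5 − 5 = 0

0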